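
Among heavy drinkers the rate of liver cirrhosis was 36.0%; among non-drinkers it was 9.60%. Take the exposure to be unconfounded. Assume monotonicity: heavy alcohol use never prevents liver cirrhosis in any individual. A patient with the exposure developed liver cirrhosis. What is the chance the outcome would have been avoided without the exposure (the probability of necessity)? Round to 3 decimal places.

PN ≈ 0.733

p₁ = 0.36, p₀ = 0.096.
Under exogeneity and monotonicity, PN = (p₁ − p₀) / p₁.
PN = (0.36 − 0.096) / 0.36 = 0.264 / 0.36 ≈ 0.7333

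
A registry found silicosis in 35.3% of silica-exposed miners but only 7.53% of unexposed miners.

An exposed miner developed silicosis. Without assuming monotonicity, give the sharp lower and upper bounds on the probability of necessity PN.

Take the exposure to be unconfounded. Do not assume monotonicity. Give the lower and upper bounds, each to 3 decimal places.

0.787 ≤ PN ≤ 1.000

p₁ = 0.353, p₀ = 0.0753.
Under exogeneity alone the bounds on PN are max{0,(p₁−p₀)/p₁} ≤ PN ≤ min{1,(1−p₀)/p₁}.
  lower = (p₁ − p₀)/p₁ = 0.2777 / 0.353 ≈ 0.7867
  upper = min{1, (1 − p₀)/p₁} = 0.9247 / 0.353 ≈ 2.6195 → capped at 1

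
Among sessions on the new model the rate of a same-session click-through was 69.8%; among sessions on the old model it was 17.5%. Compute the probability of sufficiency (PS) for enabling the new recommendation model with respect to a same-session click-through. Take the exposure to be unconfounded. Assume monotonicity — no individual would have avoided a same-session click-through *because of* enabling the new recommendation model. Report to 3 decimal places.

PS ≈ 0.634

p₁ = 0.698, p₀ = 0.175.
Under exogeneity and monotonicity, PS = (p₁ − p₀) / (1 − p₀).
PS = (0.698 − 0.175) / (1 − 0.175) = 0.523 / 0.825 ≈ 0.6339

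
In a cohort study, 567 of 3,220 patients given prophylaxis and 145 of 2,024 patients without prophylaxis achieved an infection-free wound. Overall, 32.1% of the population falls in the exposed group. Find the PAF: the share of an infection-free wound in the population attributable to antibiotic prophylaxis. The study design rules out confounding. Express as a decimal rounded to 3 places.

p₁ = P(outcome | exposed) = 567/3220 = 0.17609
p₀ = P(outcome | unexposed) = 145/2024 = 0.07164
Overall risk P(Y=1) = π·p₁ + (1−π)·p₀ = 0.321×0.17609 + 0.679×0.07164 = 0.10517.
Under exogeneity, PAF = [P(Y=1) − p₀] / P(Y=1).
PAF = (0.10517 − 0.07164) / 0.10517 ≈ 0.3188

PAF ≈ 0.319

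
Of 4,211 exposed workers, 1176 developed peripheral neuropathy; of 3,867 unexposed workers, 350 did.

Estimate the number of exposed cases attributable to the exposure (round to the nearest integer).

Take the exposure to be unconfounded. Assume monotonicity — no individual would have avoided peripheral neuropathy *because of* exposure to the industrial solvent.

about 795 cases

p₁ = P(outcome | exposed) = 1176/4211 = 0.27927
p₀ = P(outcome | unexposed) = 350/3867 = 0.090509
PN = (p₁ − p₀)/p₁ = (0.27927 − 0.090509) / 0.27927 ≈ 0.67591.
Attributable cases ≈ PN × (exposed cases) = 0.67591 × 1176 ≈ 794.86.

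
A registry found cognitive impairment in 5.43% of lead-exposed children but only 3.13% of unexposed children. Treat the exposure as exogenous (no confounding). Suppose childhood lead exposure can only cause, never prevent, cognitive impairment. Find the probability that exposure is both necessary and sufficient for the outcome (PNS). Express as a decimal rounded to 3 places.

PNS ≈ 0.023

p₁ = 0.0543, p₀ = 0.0313.
Under exogeneity and monotonicity, PNS = p₁ − p₀.
PNS = 0.0543 − 0.0313 = 0.023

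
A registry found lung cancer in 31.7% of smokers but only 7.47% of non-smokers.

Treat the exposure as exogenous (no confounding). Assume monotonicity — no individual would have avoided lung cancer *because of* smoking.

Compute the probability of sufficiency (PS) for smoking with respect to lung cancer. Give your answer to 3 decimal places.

p₁ = 0.317, p₀ = 0.0747.
Under exogeneity and monotonicity, PS = (p₁ − p₀) / (1 − p₀).
PS = (0.317 − 0.0747) / (1 − 0.0747) = 0.2423 / 0.9253 ≈ 0.2619

PS ≈ 0.262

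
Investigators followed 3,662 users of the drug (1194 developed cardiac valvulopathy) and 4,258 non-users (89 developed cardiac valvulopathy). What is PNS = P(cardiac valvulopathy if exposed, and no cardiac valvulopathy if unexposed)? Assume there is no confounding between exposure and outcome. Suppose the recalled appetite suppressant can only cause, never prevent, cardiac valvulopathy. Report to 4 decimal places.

p₁ = P(outcome | exposed) = 1194/3662 = 0.32605
p₀ = P(outcome | unexposed) = 89/4258 = 0.020902
Under exogeneity and monotonicity, PNS = p₁ − p₀.
PNS = 0.32605 − 0.020902 = 0.30515

PNS ≈ 0.3051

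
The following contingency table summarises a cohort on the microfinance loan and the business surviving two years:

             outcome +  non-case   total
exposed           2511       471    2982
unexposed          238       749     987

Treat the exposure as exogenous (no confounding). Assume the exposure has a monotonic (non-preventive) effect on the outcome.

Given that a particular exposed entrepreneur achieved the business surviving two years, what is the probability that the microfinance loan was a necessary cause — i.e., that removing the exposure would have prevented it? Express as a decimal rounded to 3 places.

p₁ = P(outcome | exposed) = 2511/2982 = 0.84205
p₀ = P(outcome | unexposed) = 238/987 = 0.24113
Under exogeneity and monotonicity, PN = (p₁ − p₀)/p₁.
PN = (0.84205 − 0.24113) / 0.84205 ≈ 0.7136

PN ≈ 0.714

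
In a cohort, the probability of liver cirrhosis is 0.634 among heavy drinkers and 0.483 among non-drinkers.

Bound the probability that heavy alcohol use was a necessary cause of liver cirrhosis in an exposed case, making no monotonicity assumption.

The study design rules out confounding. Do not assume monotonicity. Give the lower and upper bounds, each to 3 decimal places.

0.238 ≤ PN ≤ 0.815

Let p₁ = 0.634, p₀ = 0.483.
Under exogeneity alone the bounds on PN are max{0,(p₁−p₀)/p₁} ≤ PN ≤ min{1,(1−p₀)/p₁}.
  lower = (p₁ − p₀)/p₁ = 0.151 / 0.634 ≈ 0.2382
  upper = min{1, (1 − p₀)/p₁} = 0.517 / 0.634 ≈ 0.8155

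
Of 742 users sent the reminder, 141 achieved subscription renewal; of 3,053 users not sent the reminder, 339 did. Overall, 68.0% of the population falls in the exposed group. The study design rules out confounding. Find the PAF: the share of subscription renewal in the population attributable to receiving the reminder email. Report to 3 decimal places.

p₁ = P(outcome | exposed) = 141/742 = 0.19003
p₀ = P(outcome | unexposed) = 339/3053 = 0.11104
Overall risk P(Y=1) = π·p₁ + (1−π)·p₀ = 0.68×0.19003 + 0.32×0.11104 = 0.16475.
Under exogeneity, PAF = [P(Y=1) − p₀] / P(Y=1).
PAF = (0.16475 − 0.11104) / 0.16475 ≈ 0.3260

PAF ≈ 0.326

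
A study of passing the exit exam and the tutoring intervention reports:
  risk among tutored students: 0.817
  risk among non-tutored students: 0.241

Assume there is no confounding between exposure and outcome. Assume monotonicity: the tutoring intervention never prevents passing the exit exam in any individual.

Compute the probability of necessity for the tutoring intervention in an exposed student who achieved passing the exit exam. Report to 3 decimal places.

Let p₁ = 0.817, p₀ = 0.241.
Under exogeneity and monotonicity, PN = (p₁ − p₀) / p₁.
PN = (0.817 − 0.241) / 0.817 = 0.576 / 0.817 ≈ 0.7050

PN ≈ 0.705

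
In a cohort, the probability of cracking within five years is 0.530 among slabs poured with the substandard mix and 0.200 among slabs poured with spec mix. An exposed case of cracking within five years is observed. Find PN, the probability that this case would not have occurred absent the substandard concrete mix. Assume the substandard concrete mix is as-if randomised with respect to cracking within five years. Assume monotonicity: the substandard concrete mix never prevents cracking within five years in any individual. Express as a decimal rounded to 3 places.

Let p₁ = 0.53, p₀ = 0.2.
Under exogeneity and monotonicity, PN = (p₁ − p₀) / p₁.
PN = (0.53 − 0.2) / 0.53 = 0.33 / 0.53 ≈ 0.6226

PN ≈ 0.623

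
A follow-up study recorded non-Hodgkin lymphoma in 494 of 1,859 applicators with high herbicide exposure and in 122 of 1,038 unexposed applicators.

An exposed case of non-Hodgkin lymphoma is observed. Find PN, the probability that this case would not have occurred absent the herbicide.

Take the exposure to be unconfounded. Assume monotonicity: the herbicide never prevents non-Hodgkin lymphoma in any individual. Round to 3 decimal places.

PN ≈ 0.558

p₁ = P(outcome | exposed) = 494/1859 = 0.26573
p₀ = P(outcome | unexposed) = 122/1038 = 0.11753
Under exogeneity and monotonicity, PN = (p₁ − p₀) / p₁.
PN = (0.26573 − 0.11753) / 0.26573 = 0.1482 / 0.26573 ≈ 0.5577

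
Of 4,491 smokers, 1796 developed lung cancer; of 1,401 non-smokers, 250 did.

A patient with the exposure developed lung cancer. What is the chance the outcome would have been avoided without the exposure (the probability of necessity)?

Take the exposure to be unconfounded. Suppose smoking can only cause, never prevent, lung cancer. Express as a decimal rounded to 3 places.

p₁ = P(outcome | exposed) = 1796/4491 = 0.39991
p₀ = P(outcome | unexposed) = 250/1401 = 0.17844
Under exogeneity and monotonicity, PN = (p₁ − p₀) / p₁.
PN = (0.39991 − 0.17844) / 0.39991 = 0.22147 / 0.39991 ≈ 0.5538

PN ≈ 0.554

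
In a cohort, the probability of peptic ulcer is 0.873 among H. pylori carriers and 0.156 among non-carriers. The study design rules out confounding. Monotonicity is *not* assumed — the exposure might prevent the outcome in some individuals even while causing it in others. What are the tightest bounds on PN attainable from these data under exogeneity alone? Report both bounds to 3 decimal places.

0.821 ≤ PN ≤ 0.967

Let p₁ = 0.873, p₀ = 0.156.
Under exogeneity alone the bounds on PN are max{0,(p₁−p₀)/p₁} ≤ PN ≤ min{1,(1−p₀)/p₁}.
  lower = (p₁ − p₀)/p₁ = 0.717 / 0.873 ≈ 0.8213
  upper = min{1, (1 − p₀)/p₁} = 0.844 / 0.873 ≈ 0.9668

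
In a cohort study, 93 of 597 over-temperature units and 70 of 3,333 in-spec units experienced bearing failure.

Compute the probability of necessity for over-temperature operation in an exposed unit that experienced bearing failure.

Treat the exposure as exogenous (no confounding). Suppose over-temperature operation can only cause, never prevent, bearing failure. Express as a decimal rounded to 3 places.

PN ≈ 0.865

p₁ = P(outcome | exposed) = 93/597 = 0.15578
p₀ = P(outcome | unexposed) = 70/3333 = 0.021002
Under exogeneity and monotonicity, PN = (p₁ − p₀) / p₁.
PN = (0.15578 − 0.021002) / 0.15578 = 0.13478 / 0.15578 ≈ 0.8652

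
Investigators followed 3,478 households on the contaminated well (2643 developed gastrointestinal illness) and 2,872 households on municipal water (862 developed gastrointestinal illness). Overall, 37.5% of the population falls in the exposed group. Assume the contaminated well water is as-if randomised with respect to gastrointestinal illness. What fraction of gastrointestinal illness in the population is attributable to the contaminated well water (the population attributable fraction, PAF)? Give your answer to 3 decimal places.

p₁ = P(outcome | exposed) = 2643/3478 = 0.75992
p₀ = P(outcome | unexposed) = 862/2872 = 0.30014
Overall risk P(Y=1) = π·p₁ + (1−π)·p₀ = 0.375×0.75992 + 0.625×0.30014 = 0.47256.
Under exogeneity, PAF = [P(Y=1) − p₀] / P(Y=1).
PAF = (0.47256 − 0.30014) / 0.47256 ≈ 0.3649

PAF ≈ 0.365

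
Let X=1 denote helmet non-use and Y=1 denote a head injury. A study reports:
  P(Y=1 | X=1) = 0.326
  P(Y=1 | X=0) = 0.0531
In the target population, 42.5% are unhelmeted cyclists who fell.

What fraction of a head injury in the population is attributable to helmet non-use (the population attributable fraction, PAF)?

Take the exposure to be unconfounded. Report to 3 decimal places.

Let p₁ = 0.326, p₀ = 0.0531.
Overall risk P(Y=1) = π·p₁ + (1−π)·p₀ = 0.425×0.326 + 0.575×0.0531 = 0.16908.
Under exogeneity, PAF = [P(Y=1) − p₀] / P(Y=1).
PAF = (0.16908 − 0.0531) / 0.16908 ≈ 0.6860

PAF ≈ 0.686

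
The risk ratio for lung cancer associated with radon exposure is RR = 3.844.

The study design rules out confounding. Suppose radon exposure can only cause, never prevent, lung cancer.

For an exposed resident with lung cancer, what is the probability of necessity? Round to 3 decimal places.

Under exogeneity and monotonicity, PN = (RR − 1) / RR = 1 − 1/RR.
PN = (3.844 − 1) / 3.844 = 2.844 / 3.844 ≈ 0.7399

PN ≈ 0.740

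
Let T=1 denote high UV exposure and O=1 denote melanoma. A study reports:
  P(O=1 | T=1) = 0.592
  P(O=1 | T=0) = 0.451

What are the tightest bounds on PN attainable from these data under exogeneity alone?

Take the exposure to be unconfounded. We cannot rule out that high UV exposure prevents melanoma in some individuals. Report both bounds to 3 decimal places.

0.238 ≤ PN ≤ 0.927

Let p₁ = 0.592, p₀ = 0.451.
Under exogeneity alone the bounds on PN are max{0,(p₁−p₀)/p₁} ≤ PN ≤ min{1,(1−p₀)/p₁}.
  lower = (p₁ − p₀)/p₁ = 0.141 / 0.592 ≈ 0.2382
  upper = min{1, (1 − p₀)/p₁} = 0.549 / 0.592 ≈ 0.9274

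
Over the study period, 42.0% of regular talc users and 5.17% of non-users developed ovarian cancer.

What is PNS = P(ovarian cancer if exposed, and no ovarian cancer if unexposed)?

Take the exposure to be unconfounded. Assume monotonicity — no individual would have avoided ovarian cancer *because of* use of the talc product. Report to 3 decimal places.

p₁ = 0.42, p₀ = 0.0517.
Under exogeneity and monotonicity, PNS = p₁ − p₀.
PNS = 0.42 − 0.0517 = 0.3683

PNS ≈ 0.368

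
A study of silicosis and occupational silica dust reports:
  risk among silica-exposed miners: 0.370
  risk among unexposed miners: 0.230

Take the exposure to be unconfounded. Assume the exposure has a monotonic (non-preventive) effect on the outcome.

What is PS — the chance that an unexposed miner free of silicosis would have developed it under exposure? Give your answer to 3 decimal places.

PS ≈ 0.182

Let p₁ = 0.37, p₀ = 0.23.
Under exogeneity and monotonicity, PS = (p₁ − p₀) / (1 − p₀).
PS = (0.37 − 0.23) / (1 − 0.23) = 0.14 / 0.77 ≈ 0.1818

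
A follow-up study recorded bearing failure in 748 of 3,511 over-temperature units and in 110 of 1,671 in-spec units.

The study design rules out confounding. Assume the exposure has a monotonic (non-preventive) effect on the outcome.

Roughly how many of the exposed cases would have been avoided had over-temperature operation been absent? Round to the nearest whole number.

about 517 cases

p₁ = P(outcome | exposed) = 748/3511 = 0.21304
p₀ = P(outcome | unexposed) = 110/1671 = 0.065829
PN = (p₁ − p₀)/p₁ = (0.21304 − 0.065829) / 0.21304 ≈ 0.69101.
Attributable cases ≈ PN × (exposed cases) = 0.69101 × 748 ≈ 516.87.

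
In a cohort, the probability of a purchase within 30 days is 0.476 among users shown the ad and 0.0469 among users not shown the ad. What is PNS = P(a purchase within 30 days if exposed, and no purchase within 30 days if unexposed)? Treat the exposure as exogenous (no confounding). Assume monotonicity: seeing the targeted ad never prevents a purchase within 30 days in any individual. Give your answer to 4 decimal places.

Let p₁ = 0.476, p₀ = 0.0469.
Under exogeneity and monotonicity, PNS = p₁ − p₀.
PNS = 0.476 − 0.0469 = 0.4291

PNS ≈ 0.4291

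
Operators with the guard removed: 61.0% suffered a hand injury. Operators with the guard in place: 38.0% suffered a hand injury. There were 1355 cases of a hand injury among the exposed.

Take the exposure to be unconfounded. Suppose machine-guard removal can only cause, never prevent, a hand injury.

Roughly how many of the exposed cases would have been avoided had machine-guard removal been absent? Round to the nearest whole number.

about 511 cases

p₁ = 0.61, p₀ = 0.38.
PN = (p₁ − p₀)/p₁ = (0.61 − 0.38) / 0.61 ≈ 0.37705.
Attributable cases ≈ PN × (exposed cases) = 0.37705 × 1355 ≈ 510.90.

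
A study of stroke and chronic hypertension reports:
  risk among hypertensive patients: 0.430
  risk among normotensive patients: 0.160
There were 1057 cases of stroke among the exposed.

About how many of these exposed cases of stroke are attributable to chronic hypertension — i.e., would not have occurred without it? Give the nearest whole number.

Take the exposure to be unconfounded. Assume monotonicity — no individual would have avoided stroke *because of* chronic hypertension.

Let p₁ = 0.43, p₀ = 0.16.
PN = (p₁ − p₀)/p₁ = (0.43 − 0.16) / 0.43 ≈ 0.62791.
Attributable cases ≈ PN × (exposed cases) = 0.62791 × 1057 ≈ 663.70.

about 664 cases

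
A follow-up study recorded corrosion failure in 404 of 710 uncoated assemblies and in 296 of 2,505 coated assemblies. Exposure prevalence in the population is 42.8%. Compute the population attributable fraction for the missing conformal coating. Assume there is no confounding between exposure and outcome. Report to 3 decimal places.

p₁ = P(outcome | exposed) = 404/710 = 0.56901
p₀ = P(outcome | unexposed) = 296/2505 = 0.11816
Overall risk P(Y=1) = π·p₁ + (1−π)·p₀ = 0.428×0.56901 + 0.572×0.11816 = 0.31113.
Under exogeneity, PAF = [P(Y=1) − p₀] / P(Y=1).
PAF = (0.31113 − 0.11816) / 0.31113 ≈ 0.6202

PAF ≈ 0.620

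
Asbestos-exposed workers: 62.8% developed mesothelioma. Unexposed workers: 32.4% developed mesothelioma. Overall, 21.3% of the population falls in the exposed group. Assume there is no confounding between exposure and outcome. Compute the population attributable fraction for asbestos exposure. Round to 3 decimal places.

PAF ≈ 0.167

p₁ = 0.628, p₀ = 0.324.
Overall risk P(Y=1) = π·p₁ + (1−π)·p₀ = 0.213×0.628 + 0.787×0.324 = 0.38875.
Under exogeneity, PAF = [P(Y=1) − p₀] / P(Y=1).
PAF = (0.38875 − 0.324) / 0.38875 ≈ 0.1666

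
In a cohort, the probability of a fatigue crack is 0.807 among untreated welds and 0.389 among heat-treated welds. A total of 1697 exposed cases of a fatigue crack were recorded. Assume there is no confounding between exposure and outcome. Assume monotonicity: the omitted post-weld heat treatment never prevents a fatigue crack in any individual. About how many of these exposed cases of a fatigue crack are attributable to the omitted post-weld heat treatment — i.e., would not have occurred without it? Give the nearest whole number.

about 879 cases

Let p₁ = 0.807, p₀ = 0.389.
PN = (p₁ − p₀)/p₁ = (0.807 − 0.389) / 0.807 ≈ 0.51797.
Attributable cases ≈ PN × (exposed cases) = 0.51797 × 1697 ≈ 878.99.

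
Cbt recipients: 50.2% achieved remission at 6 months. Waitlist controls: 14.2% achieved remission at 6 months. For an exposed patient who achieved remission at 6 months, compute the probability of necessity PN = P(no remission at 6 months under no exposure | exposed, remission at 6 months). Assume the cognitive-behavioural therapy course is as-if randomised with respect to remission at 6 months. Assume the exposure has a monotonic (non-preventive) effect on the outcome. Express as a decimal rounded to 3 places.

PN ≈ 0.717

p₁ = 0.502, p₀ = 0.142.
Under exogeneity and monotonicity, PN = (p₁ − p₀) / p₁.
PN = (0.502 − 0.142) / 0.502 = 0.36 / 0.502 ≈ 0.7171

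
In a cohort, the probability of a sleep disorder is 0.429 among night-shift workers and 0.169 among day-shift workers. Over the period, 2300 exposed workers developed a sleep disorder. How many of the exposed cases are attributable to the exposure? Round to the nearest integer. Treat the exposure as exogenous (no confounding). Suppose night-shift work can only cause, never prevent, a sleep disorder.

about 1394 cases

Let p₁ = 0.429, p₀ = 0.169.
PN = (p₁ − p₀)/p₁ = (0.429 − 0.169) / 0.429 ≈ 0.60606.
Attributable cases ≈ PN × (exposed cases) = 0.60606 × 2300 ≈ 1393.94.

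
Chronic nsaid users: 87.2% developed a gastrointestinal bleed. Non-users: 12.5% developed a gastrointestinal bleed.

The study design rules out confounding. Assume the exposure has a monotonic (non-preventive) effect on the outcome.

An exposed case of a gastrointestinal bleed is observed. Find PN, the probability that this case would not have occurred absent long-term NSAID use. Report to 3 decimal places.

p₁ = 0.872, p₀ = 0.125.
Under exogeneity and monotonicity, PN = (p₁ − p₀) / p₁.
PN = (0.872 − 0.125) / 0.872 = 0.747 / 0.872 ≈ 0.8567

PN ≈ 0.857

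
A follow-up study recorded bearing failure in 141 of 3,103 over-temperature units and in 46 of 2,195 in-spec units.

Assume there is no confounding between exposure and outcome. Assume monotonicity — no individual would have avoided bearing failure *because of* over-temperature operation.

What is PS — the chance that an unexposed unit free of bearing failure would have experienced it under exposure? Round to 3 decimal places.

PS ≈ 0.025

p₁ = P(outcome | exposed) = 141/3103 = 0.04544
p₀ = P(outcome | unexposed) = 46/2195 = 0.020957
Under exogeneity and monotonicity, PS = (p₁ − p₀) / (1 − p₀).
PS = (0.04544 − 0.020957) / (1 − 0.020957) = 0.024483 / 0.97904 ≈ 0.0250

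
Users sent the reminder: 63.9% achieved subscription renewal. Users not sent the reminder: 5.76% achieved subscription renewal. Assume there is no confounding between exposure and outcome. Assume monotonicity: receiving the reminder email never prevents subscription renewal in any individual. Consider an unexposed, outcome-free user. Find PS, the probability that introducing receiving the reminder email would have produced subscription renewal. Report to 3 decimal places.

p₁ = 0.639, p₀ = 0.0576.
Under exogeneity and monotonicity, PS = (p₁ − p₀) / (1 − p₀).
PS = (0.639 − 0.0576) / (1 − 0.0576) = 0.5814 / 0.9424 ≈ 0.6169

PS ≈ 0.617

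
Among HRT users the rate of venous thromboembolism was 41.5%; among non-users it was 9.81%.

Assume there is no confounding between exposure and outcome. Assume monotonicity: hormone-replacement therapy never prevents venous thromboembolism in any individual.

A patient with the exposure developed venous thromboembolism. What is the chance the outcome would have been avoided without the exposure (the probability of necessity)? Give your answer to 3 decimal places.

p₁ = 0.415, p₀ = 0.0981.
Under exogeneity and monotonicity, PN = (p₁ − p₀) / p₁.
PN = (0.415 − 0.0981) / 0.415 = 0.3169 / 0.415 ≈ 0.7636

PN ≈ 0.764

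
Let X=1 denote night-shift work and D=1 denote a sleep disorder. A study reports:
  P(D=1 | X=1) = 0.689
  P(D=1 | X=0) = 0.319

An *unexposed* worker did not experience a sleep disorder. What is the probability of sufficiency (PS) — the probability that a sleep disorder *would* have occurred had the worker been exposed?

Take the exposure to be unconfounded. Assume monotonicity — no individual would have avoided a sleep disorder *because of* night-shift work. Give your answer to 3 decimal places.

PS ≈ 0.543

Let p₁ = 0.689, p₀ = 0.319.
Under exogeneity and monotonicity, PS = (p₁ − p₀) / (1 − p₀).
PS = (0.689 − 0.319) / (1 − 0.319) = 0.37 / 0.681 ≈ 0.5433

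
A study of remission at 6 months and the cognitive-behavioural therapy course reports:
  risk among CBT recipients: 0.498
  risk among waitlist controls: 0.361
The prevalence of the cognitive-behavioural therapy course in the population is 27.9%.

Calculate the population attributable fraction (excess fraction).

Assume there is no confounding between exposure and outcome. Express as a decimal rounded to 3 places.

Let p₁ = 0.498, p₀ = 0.361.
Overall risk P(Y=1) = π·p₁ + (1−π)·p₀ = 0.279×0.498 + 0.721×0.361 = 0.39922.
Under exogeneity, PAF = [P(Y=1) − p₀] / P(Y=1).
PAF = (0.39922 − 0.361) / 0.39922 ≈ 0.0957

PAF ≈ 0.096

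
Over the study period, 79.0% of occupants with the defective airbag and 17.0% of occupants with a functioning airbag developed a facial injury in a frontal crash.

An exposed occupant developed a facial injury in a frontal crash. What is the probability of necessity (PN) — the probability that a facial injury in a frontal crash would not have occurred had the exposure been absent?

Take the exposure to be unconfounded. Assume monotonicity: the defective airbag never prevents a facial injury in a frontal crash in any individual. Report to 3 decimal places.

PN ≈ 0.785

p₁ = 0.79, p₀ = 0.17.
Under exogeneity and monotonicity, PN = (p₁ − p₀) / p₁.
PN = (0.79 − 0.17) / 0.79 = 0.62 / 0.79 ≈ 0.7848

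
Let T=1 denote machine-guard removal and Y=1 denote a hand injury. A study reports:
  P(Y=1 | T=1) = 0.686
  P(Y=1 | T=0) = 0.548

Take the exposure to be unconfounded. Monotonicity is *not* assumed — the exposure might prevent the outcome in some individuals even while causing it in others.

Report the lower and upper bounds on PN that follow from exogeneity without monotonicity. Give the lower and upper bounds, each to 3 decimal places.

0.201 ≤ PN ≤ 0.659

Let p₁ = 0.686, p₀ = 0.548.
Under exogeneity alone the bounds on PN are max{0,(p₁−p₀)/p₁} ≤ PN ≤ min{1,(1−p₀)/p₁}.
  lower = (p₁ − p₀)/p₁ = 0.138 / 0.686 ≈ 0.2012
  upper = min{1, (1 − p₀)/p₁} = 0.452 / 0.686 ≈ 0.6589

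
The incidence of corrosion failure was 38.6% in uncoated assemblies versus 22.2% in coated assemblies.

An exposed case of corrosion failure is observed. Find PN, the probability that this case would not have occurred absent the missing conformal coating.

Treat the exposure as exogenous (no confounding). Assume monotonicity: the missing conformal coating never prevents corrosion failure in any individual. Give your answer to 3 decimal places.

PN ≈ 0.425

p₁ = 0.386, p₀ = 0.222.
Under exogeneity and monotonicity, PN = (p₁ − p₀) / p₁.
PN = (0.386 − 0.222) / 0.386 = 0.164 / 0.386 ≈ 0.4249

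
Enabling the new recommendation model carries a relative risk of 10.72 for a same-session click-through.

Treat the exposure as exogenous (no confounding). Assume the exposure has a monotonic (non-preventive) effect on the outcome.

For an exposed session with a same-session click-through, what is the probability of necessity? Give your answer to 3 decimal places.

PN ≈ 0.907

Under exogeneity and monotonicity, PN = (RR − 1) / RR = 1 − 1/RR.
PN = (10.72 − 1) / 10.72 = 9.72 / 10.72 ≈ 0.9067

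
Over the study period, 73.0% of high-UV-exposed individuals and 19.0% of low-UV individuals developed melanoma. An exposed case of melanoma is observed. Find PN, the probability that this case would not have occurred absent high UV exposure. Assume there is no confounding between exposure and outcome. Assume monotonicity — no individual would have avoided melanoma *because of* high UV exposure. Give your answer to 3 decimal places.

PN ≈ 0.740

p₁ = 0.73, p₀ = 0.19.
Under exogeneity and monotonicity, PN = (p₁ − p₀) / p₁.
PN = (0.73 − 0.19) / 0.73 = 0.54 / 0.73 ≈ 0.7397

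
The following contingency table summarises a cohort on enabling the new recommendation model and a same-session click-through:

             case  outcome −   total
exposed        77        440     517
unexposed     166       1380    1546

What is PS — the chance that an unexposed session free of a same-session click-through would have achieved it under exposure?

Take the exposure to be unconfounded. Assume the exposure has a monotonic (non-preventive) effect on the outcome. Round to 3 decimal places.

p₁ = P(outcome | exposed) = 77/517 = 0.14894
p₀ = P(outcome | unexposed) = 166/1546 = 0.10737
Under exogeneity and monotonicity, PS = (p₁ − p₀) / (1 − p₀).
PS = (0.14894 − 0.10737) / (1 − 0.10737) = 0.041562 / 0.89263 ≈ 0.0466

PS ≈ 0.047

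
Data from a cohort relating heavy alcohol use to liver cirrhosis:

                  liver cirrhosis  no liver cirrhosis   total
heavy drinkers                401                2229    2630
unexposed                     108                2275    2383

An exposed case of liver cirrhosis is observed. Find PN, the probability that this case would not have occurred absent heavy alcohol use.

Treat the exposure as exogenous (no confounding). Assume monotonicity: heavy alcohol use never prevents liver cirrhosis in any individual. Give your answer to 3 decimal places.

p₁ = P(outcome | exposed) = 401/2630 = 0.15247
p₀ = P(outcome | unexposed) = 108/2383 = 0.045321
Under exogeneity and monotonicity, PN = (p₁ − p₀) / p₁.
PN = (0.15247 − 0.045321) / 0.15247 = 0.10715 / 0.15247 ≈ 0.7028

PN ≈ 0.703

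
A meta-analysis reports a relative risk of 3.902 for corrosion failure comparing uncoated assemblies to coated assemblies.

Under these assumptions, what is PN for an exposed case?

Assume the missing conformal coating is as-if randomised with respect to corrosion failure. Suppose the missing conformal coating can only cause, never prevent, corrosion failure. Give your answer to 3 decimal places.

Under exogeneity and monotonicity, PN = (RR − 1) / RR = 1 − 1/RR.
PN = (3.902 − 1) / 3.902 = 2.902 / 3.902 ≈ 0.7437

PN ≈ 0.744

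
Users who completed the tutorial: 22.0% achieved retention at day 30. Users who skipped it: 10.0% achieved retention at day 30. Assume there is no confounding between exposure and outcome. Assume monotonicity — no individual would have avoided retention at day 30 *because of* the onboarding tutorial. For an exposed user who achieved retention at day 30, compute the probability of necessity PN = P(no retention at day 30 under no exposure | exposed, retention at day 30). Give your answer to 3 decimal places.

PN ≈ 0.545

p₁ = 0.22, p₀ = 0.1.
Under exogeneity and monotonicity, PN = (p₁ − p₀) / p₁.
PN = (0.22 − 0.1) / 0.22 = 0.12 / 0.22 ≈ 0.5455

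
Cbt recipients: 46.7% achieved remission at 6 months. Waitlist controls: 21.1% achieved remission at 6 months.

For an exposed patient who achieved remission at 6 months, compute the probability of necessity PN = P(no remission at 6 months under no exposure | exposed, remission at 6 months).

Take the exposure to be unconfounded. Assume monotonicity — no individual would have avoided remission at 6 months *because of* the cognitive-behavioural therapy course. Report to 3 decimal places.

PN ≈ 0.548

p₁ = 0.467, p₀ = 0.211.
Under exogeneity and monotonicity, PN = (p₁ − p₀) / p₁.
PN = (0.467 − 0.211) / 0.467 = 0.256 / 0.467 ≈ 0.5482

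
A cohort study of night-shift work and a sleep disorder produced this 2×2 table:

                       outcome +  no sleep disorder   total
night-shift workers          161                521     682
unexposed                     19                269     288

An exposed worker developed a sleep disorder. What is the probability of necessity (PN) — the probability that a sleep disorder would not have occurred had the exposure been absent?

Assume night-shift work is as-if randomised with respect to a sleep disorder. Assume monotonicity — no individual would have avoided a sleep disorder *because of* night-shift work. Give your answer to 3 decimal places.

PN ≈ 0.721

p₁ = P(outcome | exposed) = 161/682 = 0.23607
p₀ = P(outcome | unexposed) = 19/288 = 0.065972
Under exogeneity and monotonicity, PN = (p₁ − p₀) / p₁.
PN = (0.23607 − 0.065972) / 0.23607 = 0.1701 / 0.23607 ≈ 0.7205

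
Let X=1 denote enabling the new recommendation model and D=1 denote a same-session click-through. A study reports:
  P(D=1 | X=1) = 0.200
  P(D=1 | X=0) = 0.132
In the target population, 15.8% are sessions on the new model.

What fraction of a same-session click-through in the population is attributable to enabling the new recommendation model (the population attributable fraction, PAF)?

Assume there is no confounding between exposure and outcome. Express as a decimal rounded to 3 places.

Let p₁ = 0.2, p₀ = 0.132.
Overall risk P(Y=1) = π·p₁ + (1−π)·p₀ = 0.158×0.2 + 0.842×0.132 = 0.14274.
Under exogeneity, PAF = [P(Y=1) − p₀] / P(Y=1).
PAF = (0.14274 − 0.132) / 0.14274 ≈ 0.0753

PAF ≈ 0.075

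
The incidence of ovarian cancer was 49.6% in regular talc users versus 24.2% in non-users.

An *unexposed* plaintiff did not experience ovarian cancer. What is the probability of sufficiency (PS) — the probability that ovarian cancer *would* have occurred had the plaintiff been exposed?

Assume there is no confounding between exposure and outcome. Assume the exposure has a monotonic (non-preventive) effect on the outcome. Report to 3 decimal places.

p₁ = 0.496, p₀ = 0.242.
Under exogeneity and monotonicity, PS = (p₁ − p₀) / (1 − p₀).
PS = (0.496 − 0.242) / (1 − 0.242) = 0.254 / 0.758 ≈ 0.3351

PS ≈ 0.335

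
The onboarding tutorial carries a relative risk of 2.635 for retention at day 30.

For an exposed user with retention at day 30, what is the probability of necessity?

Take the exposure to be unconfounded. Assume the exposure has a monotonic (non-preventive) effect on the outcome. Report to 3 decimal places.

Under exogeneity and monotonicity, PN = (RR − 1) / RR = 1 − 1/RR.
PN = (2.635 − 1) / 2.635 = 1.635 / 2.635 ≈ 0.6205

PN ≈ 0.620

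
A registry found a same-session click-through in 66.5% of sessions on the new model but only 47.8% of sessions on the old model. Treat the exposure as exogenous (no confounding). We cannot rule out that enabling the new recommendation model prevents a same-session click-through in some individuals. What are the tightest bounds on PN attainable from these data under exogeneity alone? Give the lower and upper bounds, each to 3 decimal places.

p₁ = 0.665, p₀ = 0.478.
Under exogeneity alone the bounds on PN are max{0,(p₁−p₀)/p₁} ≤ PN ≤ min{1,(1−p₀)/p₁}.
  lower = (p₁ − p₀)/p₁ = 0.187 / 0.665 ≈ 0.2812
  upper = min{1, (1 − p₀)/p₁} = 0.522 / 0.665 ≈ 0.7850

0.281 ≤ PN ≤ 0.785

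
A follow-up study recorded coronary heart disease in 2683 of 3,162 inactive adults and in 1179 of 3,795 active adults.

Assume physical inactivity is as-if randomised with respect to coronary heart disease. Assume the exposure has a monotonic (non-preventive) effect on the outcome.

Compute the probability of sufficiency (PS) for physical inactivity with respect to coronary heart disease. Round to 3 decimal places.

PS ≈ 0.780

p₁ = P(outcome | exposed) = 2683/3162 = 0.84851
p₀ = P(outcome | unexposed) = 1179/3795 = 0.31067
Under exogeneity and monotonicity, PS = (p₁ − p₀) / (1 − p₀).
PS = (0.84851 − 0.31067) / (1 − 0.31067) = 0.53784 / 0.68933 ≈ 0.7802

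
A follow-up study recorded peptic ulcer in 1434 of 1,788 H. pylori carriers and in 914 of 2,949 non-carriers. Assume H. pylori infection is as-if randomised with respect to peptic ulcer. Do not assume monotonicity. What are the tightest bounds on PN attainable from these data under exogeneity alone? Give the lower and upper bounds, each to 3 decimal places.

0.614 ≤ PN ≤ 0.860

p₁ = P(outcome | exposed) = 1434/1788 = 0.80201
p₀ = P(outcome | unexposed) = 914/2949 = 0.30994
Under exogeneity alone the bounds on PN are max{0,(p₁−p₀)/p₁} ≤ PN ≤ min{1,(1−p₀)/p₁}.
  lower = (p₁ − p₀)/p₁ = 0.49208 / 0.80201 ≈ 0.6136
  upper = min{1, (1 − p₀)/p₁} = 0.69006 / 0.80201 ≈ 0.8604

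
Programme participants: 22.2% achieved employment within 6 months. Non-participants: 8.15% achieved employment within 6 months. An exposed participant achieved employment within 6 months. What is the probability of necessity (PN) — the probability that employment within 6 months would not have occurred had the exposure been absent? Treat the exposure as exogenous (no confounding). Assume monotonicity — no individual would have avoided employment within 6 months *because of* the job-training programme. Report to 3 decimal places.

PN ≈ 0.633

p₁ = 0.222, p₀ = 0.0815.
Under exogeneity and monotonicity, PN = (p₁ − p₀) / p₁.
PN = (0.222 − 0.0815) / 0.222 = 0.1405 / 0.222 ≈ 0.6329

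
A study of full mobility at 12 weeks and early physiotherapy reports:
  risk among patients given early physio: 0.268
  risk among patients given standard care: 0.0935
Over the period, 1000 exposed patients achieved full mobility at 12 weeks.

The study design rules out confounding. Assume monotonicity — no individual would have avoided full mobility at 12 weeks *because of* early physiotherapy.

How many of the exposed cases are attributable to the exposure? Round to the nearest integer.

Let p₁ = 0.268, p₀ = 0.0935.
PN = (p₁ − p₀)/p₁ = (0.268 − 0.0935) / 0.268 ≈ 0.65112.
Attributable cases ≈ PN × (exposed cases) = 0.65112 × 1000 ≈ 651.12.

about 651 cases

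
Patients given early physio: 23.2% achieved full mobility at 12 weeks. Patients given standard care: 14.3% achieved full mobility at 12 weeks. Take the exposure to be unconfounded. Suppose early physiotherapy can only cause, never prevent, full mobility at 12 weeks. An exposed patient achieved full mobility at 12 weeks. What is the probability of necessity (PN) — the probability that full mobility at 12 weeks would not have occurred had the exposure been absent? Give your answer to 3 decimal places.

PN ≈ 0.384

p₁ = 0.232, p₀ = 0.143.
Under exogeneity and monotonicity, PN = (p₁ − p₀) / p₁.
PN = (0.232 − 0.143) / 0.232 = 0.089 / 0.232 ≈ 0.3836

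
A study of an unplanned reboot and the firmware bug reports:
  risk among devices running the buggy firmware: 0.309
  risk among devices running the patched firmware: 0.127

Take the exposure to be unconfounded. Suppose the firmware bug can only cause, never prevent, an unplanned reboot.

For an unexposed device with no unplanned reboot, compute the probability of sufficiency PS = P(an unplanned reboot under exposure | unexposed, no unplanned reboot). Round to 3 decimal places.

Let p₁ = 0.309, p₀ = 0.127.
Under exogeneity and monotonicity, PS = (p₁ − p₀) / (1 − p₀).
PS = (0.309 − 0.127) / (1 − 0.127) = 0.182 / 0.873 ≈ 0.2085

PS ≈ 0.208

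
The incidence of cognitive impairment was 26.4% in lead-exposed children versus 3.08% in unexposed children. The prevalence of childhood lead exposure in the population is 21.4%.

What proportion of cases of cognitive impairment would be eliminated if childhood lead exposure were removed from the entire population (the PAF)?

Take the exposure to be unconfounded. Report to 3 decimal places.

p₁ = 0.264, p₀ = 0.0308.
Overall risk P(Y=1) = π·p₁ + (1−π)·p₀ = 0.214×0.264 + 0.786×0.0308 = 0.080705.
Under exogeneity, PAF = [P(Y=1) − p₀] / P(Y=1).
PAF = (0.080705 − 0.0308) / 0.080705 ≈ 0.6184

PAF ≈ 0.618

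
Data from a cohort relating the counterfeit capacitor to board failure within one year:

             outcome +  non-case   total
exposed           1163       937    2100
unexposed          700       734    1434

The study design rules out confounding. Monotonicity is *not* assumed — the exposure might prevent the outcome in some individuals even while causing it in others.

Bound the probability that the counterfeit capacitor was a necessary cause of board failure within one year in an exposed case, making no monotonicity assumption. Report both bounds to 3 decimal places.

0.119 ≤ PN ≤ 0.924

p₁ = P(outcome | exposed) = 1163/2100 = 0.55381
p₀ = P(outcome | unexposed) = 700/1434 = 0.48815
Under exogeneity alone the bounds on PN are max{0,(p₁−p₀)/p₁} ≤ PN ≤ min{1,(1−p₀)/p₁}.
  lower = (p₁ − p₀)/p₁ = 0.065664 / 0.55381 ≈ 0.1186
  upper = min{1, (1 − p₀)/p₁} = 0.51185 / 0.55381 ≈ 0.9242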